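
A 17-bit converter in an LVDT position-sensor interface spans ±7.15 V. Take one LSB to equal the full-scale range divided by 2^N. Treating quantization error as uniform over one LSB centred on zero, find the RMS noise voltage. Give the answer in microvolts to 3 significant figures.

Span: 7.15 V − (-7.15 V) = 14.3 V.
LSB = 14.3 V ÷ 2^17 = 14.3/131072 V = 109.10 µV.
V_rms = LSB/√12 = 109.10 µV / √12 = 31.5 µV.

31.5 µV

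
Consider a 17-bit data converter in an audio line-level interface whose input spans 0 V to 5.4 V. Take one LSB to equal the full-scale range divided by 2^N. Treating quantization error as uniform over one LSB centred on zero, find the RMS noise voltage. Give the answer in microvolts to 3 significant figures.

11.9 µV

V_FS = 5.4 V.
Step size = 5.4/131072 V = 41.199 µV.
σ_q = LSB/√12 = 41.199 µV/3.4641 = 11.9 µV.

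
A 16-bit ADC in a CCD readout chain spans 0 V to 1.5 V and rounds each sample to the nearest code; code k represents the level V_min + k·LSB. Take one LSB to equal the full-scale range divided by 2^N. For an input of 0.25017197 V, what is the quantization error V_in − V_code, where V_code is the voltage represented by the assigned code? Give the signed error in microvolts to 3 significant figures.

+4.12 µV

Range is 1.5 V. LSB = 1.5 V / 2^16 ≈ 22.89 µV.
(0.25017197 − (0)) / LSB = 0.25017197 × 65536/1.5 = 10930.1802. Nearest integer: k = 10930.
V_code = 0 + (10930/65536) × 1.5 = 0.25016784668 V.
V_in − V_code = 0.25017197 − (0.25016784668) = +4.12 µV.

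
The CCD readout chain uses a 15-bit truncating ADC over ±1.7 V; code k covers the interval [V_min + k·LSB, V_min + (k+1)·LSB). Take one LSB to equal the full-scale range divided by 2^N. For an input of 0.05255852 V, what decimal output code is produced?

The full-scale span is 1.7 − (-1.7) = 3.4 V. LSB = 3.4 V / 2^15 ≈ 103.8 µV.
V_in − V_min = 0.05255852 − (-1.7) = 1.75255852 V.
Divide by LSB: 1.75255852 × 32768/3.4 = 16890.5405.
Truncating gives code 16890.

16890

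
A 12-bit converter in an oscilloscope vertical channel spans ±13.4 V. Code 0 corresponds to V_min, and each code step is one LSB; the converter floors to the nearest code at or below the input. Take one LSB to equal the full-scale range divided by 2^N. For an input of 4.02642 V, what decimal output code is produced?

2663

Full-scale range = 13.4 V − (-13.4 V) = 26.8 V. LSB = 26.8 V / 2^12 ≈ 6.543 mV.
(V_in − V_min) × 2^12/range = (4.02642 − (-13.4)) × 4096/26.8 = 2663.381.
Floor → code = 2663.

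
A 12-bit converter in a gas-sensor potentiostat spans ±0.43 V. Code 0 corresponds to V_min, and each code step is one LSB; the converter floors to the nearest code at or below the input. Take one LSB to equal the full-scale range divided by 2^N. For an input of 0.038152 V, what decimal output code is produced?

Full-scale range = 0.43 V − (-0.43 V) = 0.86 V. LSB = 0.86 V / 2^12 ≈ 210.0 µV.
V_in − V_min = 0.038152 − (-0.43) = 0.468152 V.
Divide by LSB: 0.468152 × 4096/0.86 = 2229.7100.
Truncating gives code 2229.

2229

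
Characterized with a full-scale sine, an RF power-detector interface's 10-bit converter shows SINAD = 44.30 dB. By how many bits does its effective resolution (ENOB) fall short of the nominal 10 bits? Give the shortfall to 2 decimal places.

Effective bits = (44.30 − 1.76)/6.02 = 7.0664.
Shortfall = 10 − 7.0664 = 2.9336 bits.

2.93 bits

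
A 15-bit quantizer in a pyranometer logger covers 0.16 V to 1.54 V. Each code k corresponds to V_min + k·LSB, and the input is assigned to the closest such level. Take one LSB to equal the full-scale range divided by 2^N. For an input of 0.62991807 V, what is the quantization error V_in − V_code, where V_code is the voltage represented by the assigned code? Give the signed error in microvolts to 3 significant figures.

+7.18 µV

The full-scale span is 1.54 − (0.16) = 1.38 V. LSB = 1.38 V / 2^15 ≈ 42.11 µV.
Position in LSBs: (0.62991807 − (0.16)) × 32768/1.38 = 11158.1705; rounding gives k = 11158.
V_code = 0.16 + (11158/32768) × 1.38 = 0.62991088867 V.
Error = V_in − V_code = 0.62991807 − (0.62991088867) = +7.18 µV.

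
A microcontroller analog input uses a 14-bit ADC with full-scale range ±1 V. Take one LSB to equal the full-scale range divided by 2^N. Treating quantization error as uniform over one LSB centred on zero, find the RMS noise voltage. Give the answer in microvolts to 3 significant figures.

Span: 1 V − (-1 V) = 2 V.
One LSB is 2 V / 16384 = 122.07 µV.
RMS of a uniform error over width LSB is LSB/√12 = 35.2 µV.

35.2 µV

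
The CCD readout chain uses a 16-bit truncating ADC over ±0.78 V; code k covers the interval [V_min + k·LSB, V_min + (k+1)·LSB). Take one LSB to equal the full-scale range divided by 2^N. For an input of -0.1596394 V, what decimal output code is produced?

26061

The full-scale span is 0.78 − (-0.78) = 1.56 V. LSB = 1.56 V / 2^16 ≈ 23.80 µV.
(V_in − V_min) × 2^16/range = (-0.1596394 − (-0.78)) × 65536/1.56 = 26061.508.
Floor → code = 26061.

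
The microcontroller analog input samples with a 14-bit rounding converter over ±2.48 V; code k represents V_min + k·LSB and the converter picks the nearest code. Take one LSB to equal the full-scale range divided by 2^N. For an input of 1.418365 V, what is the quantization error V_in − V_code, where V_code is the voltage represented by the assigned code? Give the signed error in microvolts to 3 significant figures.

+54.5 µV

Range = 2.48 − (-2.48) = 4.96 V. LSB = 4.96 V / 2^14 ≈ 302.7 µV.
(V_in − V_min)/LSB = (1.418365 − (-2.48)) × 16384/4.96 = 12877.1799 → nearest code k = 12877.
Reconstructed level: -2.48 + 12877 × 4.96/16384 V = 1.4183105469 V.
e = 1.418365 − (1.4183105469) = +54.5 µV.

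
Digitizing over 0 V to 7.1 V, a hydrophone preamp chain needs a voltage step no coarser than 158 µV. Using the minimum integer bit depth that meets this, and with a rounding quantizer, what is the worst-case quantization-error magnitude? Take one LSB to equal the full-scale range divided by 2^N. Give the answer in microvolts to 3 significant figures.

Range is 7.1 V.
7.1 V / 158 µV = 44940. Since 2^15 = 32768 and 2^16 = 65536, N = 16.
One LSB is 7.1 V / 65536 = 108.34 µV.
|e|_max = LSB/2 = 54.2 µV.

54.2 µV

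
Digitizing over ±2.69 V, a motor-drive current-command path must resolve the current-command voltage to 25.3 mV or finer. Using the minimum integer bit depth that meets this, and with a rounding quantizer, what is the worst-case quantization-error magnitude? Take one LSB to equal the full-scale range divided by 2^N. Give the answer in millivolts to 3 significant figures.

10.5 mV

Span: 2.69 V − (-2.69 V) = 5.38 V.
Required number of levels: 5.38/25.3 mV = 212.65; smallest N with 2^N ≥ that is 8.
One LSB is 5.38 V / 256 = 21.016 mV.
Half an LSB is 10.5 mV.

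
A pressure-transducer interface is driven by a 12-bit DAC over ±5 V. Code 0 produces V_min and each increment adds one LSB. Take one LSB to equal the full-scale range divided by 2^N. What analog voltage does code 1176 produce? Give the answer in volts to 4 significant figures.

-2.129 V

Full-scale range = 5 V − (-5 V) = 10 V. LSB = 10 V / 2^12.
V_out = -5 + 1176 × (10/4096) V
      = -5 + 2.87109 = -2.12891 V.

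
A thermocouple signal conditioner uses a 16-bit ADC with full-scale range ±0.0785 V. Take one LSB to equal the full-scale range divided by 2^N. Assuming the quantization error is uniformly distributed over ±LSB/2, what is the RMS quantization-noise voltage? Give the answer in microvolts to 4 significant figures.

0.6916 µV

Range = 0.0785 − (-0.0785) = 0.157 V.
LSB = 0.157 V ÷ 2^16 = 0.157/65536 V = 2.39563 µV.
σ_q = LSB/√12 = 2.39563 µV/3.4641 = 0.6916 µV.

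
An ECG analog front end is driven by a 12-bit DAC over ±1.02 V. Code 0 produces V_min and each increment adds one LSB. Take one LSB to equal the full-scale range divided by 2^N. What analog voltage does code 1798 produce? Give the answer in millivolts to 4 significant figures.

-124.5 mV

Range = 1.02 − (-1.02) = 2.04 V. LSB = 2.04 V / 2^12.
Output = V_min + (1798/4096) × range = -1.02 + 0.438965 × 2.04 V
      = -1.02 + 0.895488 = -0.124512 V.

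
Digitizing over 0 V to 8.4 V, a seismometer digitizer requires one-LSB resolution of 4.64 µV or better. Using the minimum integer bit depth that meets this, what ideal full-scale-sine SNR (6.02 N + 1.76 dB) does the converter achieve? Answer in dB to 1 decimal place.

128.2 dB

Range is 8.4 V.
8.4 V / 4.64 µV = 1.810e6. Since 2^20 = 1048576 and 2^21 = 2097152, N = 21.
6.02(21) + 1.76 = 128.18 dB.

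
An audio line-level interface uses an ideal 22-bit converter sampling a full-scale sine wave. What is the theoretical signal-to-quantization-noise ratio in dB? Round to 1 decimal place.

134.2 dB

Ideal quantization SNR: 6.02 × 22 + 1.76 dB = 134.2 dB.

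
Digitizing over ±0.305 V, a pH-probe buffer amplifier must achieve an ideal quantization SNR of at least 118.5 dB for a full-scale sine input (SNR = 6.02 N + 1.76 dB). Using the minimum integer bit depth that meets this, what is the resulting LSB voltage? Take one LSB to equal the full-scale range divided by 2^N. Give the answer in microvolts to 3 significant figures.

0.582 µV

Range = 0.305 − (-0.305) = 0.61 V.
6.02 N + 1.76 ≥ 118.5 gives N ≥ 19.392, so the minimum integer is 20.
Step size = 0.61/1048576 V = 0.582 µV.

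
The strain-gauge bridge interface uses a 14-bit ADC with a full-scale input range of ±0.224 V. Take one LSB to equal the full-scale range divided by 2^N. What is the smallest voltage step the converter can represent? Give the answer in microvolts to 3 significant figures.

Span: 0.224 V − (-0.224 V) = 0.448 V.
2^14 = 16384 levels.
Step size = 0.448/16384 V = 27.3 µV.

27.3 µV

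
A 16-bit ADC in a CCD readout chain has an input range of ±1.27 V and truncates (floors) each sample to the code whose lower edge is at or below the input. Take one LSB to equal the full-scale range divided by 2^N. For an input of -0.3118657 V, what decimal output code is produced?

24721

Range = 1.27 − (-1.27) = 2.54 V. LSB = 2.54 V / 2^16 ≈ 38.76 µV.
V_in − V_min = -0.3118657 − (-1.27) = 0.9581343 V.
Divide by LSB: 0.9581343 × 65536/2.54 = 24721.3738.
Truncating gives code 24721.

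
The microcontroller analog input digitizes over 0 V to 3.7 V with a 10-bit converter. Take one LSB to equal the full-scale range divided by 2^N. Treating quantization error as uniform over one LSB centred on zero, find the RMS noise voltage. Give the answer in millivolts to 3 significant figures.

V_FS = 3.7 V.
Step size = 3.7/1024 V = 3.6133 mV.
RMS of a uniform error over width LSB is LSB/√12 = 1.04 mV.

1.04 mV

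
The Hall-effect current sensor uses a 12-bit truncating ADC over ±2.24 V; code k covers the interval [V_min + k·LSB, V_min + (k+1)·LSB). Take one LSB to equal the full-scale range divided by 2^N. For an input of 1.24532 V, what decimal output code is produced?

Full-scale range = 2.24 V − (-2.24 V) = 4.48 V. LSB = 4.48 V / 2^12 ≈ 1.094 mV.
(V_in − V_min) × 2^12/range = (1.24532 − (-2.24)) × 4096/4.48 = 3186.578.
Floor → code = 3186.

3186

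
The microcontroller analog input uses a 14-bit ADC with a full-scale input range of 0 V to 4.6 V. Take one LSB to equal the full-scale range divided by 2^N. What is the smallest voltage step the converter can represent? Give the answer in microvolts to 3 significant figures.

Span = 4.6 V.
2^14 = 16384 levels.
Step size = 4.6/16384 V = 281 µV.

281 µV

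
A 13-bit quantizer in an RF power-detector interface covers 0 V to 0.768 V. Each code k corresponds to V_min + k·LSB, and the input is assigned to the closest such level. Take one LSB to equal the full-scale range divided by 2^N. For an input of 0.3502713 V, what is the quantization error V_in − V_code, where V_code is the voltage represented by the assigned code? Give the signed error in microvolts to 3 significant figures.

+21.3 µV

Span = 0.768 V. LSB = 0.768 V / 2^13 ≈ 93.75 µV.
(V_in − V_min)/LSB = (0.3502713 − (0)) × 8192/0.768 = 3736.2272 → nearest code k = 3736.
V_code = V_min + k × range/2^13 = 0 + 3736 × 0.768/8192 = 0.3502500000 V.
e = 0.3502713 − (0.3502500000) = +21.3 µV.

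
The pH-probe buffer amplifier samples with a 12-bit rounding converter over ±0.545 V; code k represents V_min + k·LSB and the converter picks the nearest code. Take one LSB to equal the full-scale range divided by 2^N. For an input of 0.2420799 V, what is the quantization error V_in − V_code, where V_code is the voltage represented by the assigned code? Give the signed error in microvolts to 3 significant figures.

−83.2 µV

Range = 0.545 − (-0.545) = 1.09 V. LSB = 1.09 V / 2^12 ≈ 266.1 µV.
(V_in − V_min)/LSB = (0.2420799 − (-0.545)) × 4096/1.09 = 2957.6874 → nearest code k = 2958.
V_code = V_min + k × range/2^12 = -0.545 + 2958 × 1.09/4096 = 0.2421630859 V.
V_in − V_code = 0.2420799 − (0.2421630859) = −83.2 µV.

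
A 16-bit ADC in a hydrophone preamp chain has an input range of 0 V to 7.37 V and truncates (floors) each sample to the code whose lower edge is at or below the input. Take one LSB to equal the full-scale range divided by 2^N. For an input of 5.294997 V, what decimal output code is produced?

47084

Full-scale range = 7.37 V. LSB = 7.37 V / 2^16 ≈ 112.5 µV.
code = ⌊(V_in − V_min)/LSB⌋ = ⌊(V_in − V_min) × 2^16 / range⌋
     = ⌊(5.294997 − (0)) × 65536 / 7.37⌋ = ⌊5.294997 × 65536/7.37⌋
     = ⌊47084.521⌋ = 47084.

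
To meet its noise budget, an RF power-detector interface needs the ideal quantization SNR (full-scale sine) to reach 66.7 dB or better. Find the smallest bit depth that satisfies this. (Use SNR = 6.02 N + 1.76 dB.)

6.02 N + 1.76 ≥ 66.7 gives N ≥ 10.787, so the minimum integer is 11.

11 bits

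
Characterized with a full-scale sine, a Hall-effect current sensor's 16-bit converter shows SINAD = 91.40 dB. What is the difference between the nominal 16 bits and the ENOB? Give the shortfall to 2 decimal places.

1.11 bits

Effective bits = (91.40 − 1.76)/6.02 = 14.8904.
Shortfall = 16 − 14.8904 = 1.1096 bits.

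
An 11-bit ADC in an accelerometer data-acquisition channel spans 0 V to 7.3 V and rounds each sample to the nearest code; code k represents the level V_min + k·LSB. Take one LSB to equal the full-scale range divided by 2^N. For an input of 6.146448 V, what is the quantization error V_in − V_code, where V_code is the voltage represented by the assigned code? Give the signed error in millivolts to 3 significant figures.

Full-scale range = 7.3 V. LSB = 7.3 V / 2^11 ≈ 3.564 mV.
(V_in − V_min)/LSB = (6.146448 − (0)) × 2048/7.3 = 1724.3734 → nearest code k = 1724.
V_code = 0 + (1724/2048) × 7.3 = 6.145117188 V.
Error = V_in − V_code = 6.146448 − (6.145117188) = +1.33 mV.

+1.33 mV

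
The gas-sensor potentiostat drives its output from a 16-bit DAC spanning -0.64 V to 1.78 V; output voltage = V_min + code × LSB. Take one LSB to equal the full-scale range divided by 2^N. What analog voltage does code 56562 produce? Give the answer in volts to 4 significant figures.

The full-scale span is 1.78 − (-0.64) = 2.42 V. LSB = 2.42 V / 2^16.
V_out = V_min + code × LSB = -0.64 V + 56562 × 2.42 V / 65536
      = -0.64 V + 2.08862 V = 1.44862 V.

1.449 V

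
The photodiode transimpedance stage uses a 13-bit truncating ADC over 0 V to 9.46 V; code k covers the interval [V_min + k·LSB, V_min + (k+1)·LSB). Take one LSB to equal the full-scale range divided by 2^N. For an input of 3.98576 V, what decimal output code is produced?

V_FS = 9.46 V. LSB = 9.46 V / 2^13 ≈ 1.155 mV.
(V_in − V_min) × 2^13/range = (3.98576 − (0)) × 8192/9.46 = 3451.516.
Floor → code = 3451.

3451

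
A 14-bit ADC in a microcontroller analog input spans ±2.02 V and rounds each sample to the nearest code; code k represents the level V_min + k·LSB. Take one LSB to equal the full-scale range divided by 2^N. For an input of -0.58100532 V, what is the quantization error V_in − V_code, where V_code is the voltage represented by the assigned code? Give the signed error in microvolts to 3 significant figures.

The full-scale span is 2.02 − (-2.02) = 4.04 V. LSB = 4.04 V / 2^14 ≈ 246.6 µV.
(V_in − V_min)/LSB = (-0.58100532 − (-2.02)) × 16384/4.04 = 5835.7646 → nearest code k = 5836.
Reconstructed level: -2.02 + 5836 × 4.04/16384 V = -0.58094726563 V.
V_in − V_code = -0.58100532 − (-0.58094726563) = −58.1 µV.

−58.1 µV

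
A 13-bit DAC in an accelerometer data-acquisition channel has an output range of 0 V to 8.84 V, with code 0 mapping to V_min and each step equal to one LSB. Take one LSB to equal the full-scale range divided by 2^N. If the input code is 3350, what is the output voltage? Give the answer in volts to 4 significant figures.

3.615 V

Full-scale range = 8.84 V. LSB = 8.84 V / 2^13.
V_out = 0 + 3350 × (8.84/8192) V
      = 0 V + 3.61499 V = 3.61499 V.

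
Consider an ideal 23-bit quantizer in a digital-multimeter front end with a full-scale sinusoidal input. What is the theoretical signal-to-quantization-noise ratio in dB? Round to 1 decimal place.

140.2 dB

6.02(23) + 1.76 = 138.46 + 1.76 = 140.22 dB.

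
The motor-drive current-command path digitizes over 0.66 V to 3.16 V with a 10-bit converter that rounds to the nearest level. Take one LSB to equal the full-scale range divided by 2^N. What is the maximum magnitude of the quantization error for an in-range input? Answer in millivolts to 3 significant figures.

1.22 mV

Full-scale range = 3.16 V − (0.66 V) = 2.5 V.
LSB = 2.5 V ÷ 2^10 = 2.5/1024 V = 2.4414 mV.
Worst-case error for round-to-nearest is half an LSB: 1.22 mV.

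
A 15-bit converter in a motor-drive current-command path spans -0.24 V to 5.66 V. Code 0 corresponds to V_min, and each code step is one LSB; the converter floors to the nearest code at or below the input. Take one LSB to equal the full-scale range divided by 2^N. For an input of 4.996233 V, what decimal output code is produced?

29081

The full-scale span is 5.66 − (-0.24) = 5.9 V. LSB = 5.9 V / 2^15 ≈ 180.1 µV.
code = ⌊(V_in − V_min)/LSB⌋ = ⌊(V_in − V_min) × 2^15 / range⌋
     = ⌊(4.996233 − (-0.24)) × 32768 / 5.9⌋ = ⌊5.236233 × 32768/5.9⌋
     = ⌊29081.506⌋ = 29081.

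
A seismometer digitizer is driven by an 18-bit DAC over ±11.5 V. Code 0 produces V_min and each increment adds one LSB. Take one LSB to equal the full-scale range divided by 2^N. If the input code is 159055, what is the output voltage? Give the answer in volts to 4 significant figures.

2.455 V

The full-scale span is 11.5 − (-11.5) = 23 V. LSB = 23 V / 2^18.
V_out = -11.5 + 159055 × (23/262144) V
      = -11.5 V + 13.9552 V = 2.45517 V.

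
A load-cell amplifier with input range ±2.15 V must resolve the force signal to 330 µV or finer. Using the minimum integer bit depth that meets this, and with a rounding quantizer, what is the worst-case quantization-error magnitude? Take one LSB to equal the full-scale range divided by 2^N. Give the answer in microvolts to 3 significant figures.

131 µV

Range = 2.15 − (-2.15) = 4.3 V.
Required number of levels: 4.3/330 µV = 13030; smallest N with 2^N ≥ that is 14.
Step size = 4.3/16384 V = 262.45 µV.
|e|_max = LSB/2 = 131 µV.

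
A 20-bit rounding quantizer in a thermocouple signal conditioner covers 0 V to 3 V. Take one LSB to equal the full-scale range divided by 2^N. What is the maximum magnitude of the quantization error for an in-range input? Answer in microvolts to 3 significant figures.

Span = 3 V.
Step size = 3/1048576 V = 2.8610 µV.
Worst-case error for round-to-nearest is half an LSB: 1.43 µV.

1.43 µV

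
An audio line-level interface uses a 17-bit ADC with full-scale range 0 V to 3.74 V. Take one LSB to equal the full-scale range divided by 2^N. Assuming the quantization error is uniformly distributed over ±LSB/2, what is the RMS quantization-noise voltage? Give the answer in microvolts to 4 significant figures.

8.237 µV

Range is 3.74 V.
LSB = 3.74 V ÷ 2^17 = 3.74/131072 V = 28.5339 µV.
RMS of a uniform error over width LSB is LSB/√12 = 8.237 µV.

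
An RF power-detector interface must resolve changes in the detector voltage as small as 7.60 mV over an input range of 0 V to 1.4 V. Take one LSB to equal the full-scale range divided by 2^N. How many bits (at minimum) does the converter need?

8 bits

Range is 1.4 V.
Need 2^N ≥ 1.4 V / 7.60 mV = 184.2 → N_min = 8.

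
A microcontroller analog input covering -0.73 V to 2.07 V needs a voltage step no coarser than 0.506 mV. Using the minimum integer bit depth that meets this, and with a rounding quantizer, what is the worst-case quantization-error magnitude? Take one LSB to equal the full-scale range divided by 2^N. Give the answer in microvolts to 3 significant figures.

171 µV

Full-scale range = 2.07 V − (-0.73 V) = 2.8 V.
Need 2^N ≥ 2.8 V / 0.506 mV = 5534 → N_min = 13.
One LSB is 2.8 V / 8192 = 341.80 µV.
|e|_max = LSB/2 = 171 µV.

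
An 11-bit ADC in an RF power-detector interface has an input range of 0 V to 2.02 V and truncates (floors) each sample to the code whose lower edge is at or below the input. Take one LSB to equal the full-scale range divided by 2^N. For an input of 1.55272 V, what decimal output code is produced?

Full-scale range = 2.02 V. LSB = 2.02 V / 2^11 ≈ 0.9863 mV.
(V_in − V_min) × 2^11/range = (1.55272 − (0)) × 2048/2.02 = 1574.243.
Floor → code = 1574.

1574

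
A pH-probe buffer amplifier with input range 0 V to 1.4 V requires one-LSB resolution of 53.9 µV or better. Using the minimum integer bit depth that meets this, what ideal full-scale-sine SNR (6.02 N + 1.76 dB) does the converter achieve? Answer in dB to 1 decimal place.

92.1 dB

V_FS = 1.4 V.
Required number of levels: 1.4/53.9 µV = 25974; smallest N with 2^N ≥ that is 15.
SNR = 6.02 × 15 + 1.76 = 92.06 dB.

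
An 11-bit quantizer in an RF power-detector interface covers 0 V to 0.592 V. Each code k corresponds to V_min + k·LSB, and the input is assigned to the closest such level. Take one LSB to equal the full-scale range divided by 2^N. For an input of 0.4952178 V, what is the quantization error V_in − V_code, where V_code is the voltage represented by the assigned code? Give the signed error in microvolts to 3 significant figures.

+53.7 µV

V_FS = 0.592 V. LSB = 0.592 V / 2^11 ≈ 289.1 µV.
Position in LSBs: (0.4952178 − (0)) × 2048/0.592 = 1713.1859; rounding gives k = 1713.
V_code = V_min + k × range/2^11 = 0 + 1713 × 0.592/2048 = 0.4951640625 V.
e = 0.4952178 − (0.4951640625) = +53.7 µV.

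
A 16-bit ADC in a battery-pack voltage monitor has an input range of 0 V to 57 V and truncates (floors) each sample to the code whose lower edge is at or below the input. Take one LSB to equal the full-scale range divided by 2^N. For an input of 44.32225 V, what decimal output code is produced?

V_FS = 57 V. LSB = 57 V / 2^16 ≈ 0.8698 mV.
(V_in − V_min) × 2^16/range = (44.32225 − (0)) × 65536/57 = 50959.701.
Floor → code = 50959.

50959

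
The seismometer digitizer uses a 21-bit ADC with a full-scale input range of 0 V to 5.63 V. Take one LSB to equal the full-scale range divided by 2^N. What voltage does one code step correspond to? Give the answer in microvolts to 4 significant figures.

2.685 µV

Span = 5.63 V.
Number of codes = 2^21 = 2097152.
Step size = 5.63/2097152 V = 2.685 µV.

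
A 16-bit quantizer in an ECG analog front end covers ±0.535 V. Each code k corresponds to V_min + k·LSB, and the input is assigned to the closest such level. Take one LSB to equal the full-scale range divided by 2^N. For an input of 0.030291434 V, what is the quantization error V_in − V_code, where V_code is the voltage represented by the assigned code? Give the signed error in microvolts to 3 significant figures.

Span: 0.535 V − (-0.535 V) = 1.07 V. LSB = 1.07 V / 2^16 ≈ 16.33 µV.
(0.030291434 − (-0.535)) / LSB = 0.565291434 × 65536/1.07 = 34623.3079. Nearest integer: k = 34623.
Reconstructed level: -0.535 + 34623 × 1.07/65536 V = 0.030286407471 V.
V_in − V_code = 0.030291434 − (0.030286407471) = +5.03 µV.

+5.03 µV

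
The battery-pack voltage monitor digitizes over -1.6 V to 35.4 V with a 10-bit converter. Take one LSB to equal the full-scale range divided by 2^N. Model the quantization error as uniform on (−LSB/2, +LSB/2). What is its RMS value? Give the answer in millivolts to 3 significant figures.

10.4 mV

Full-scale range = 35.4 V − (-1.6 V) = 37 V.
One LSB is 37 V / 1024 = 36.133 mV.
For a uniform distribution on [−LSB/2, +LSB/2], V_rms = LSB/√12 = 36.133 mV/3.4641 = 10.4 mV.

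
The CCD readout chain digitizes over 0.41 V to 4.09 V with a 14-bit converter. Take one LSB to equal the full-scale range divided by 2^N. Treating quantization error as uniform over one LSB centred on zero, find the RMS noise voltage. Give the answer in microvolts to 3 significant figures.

The full-scale span is 4.09 − (0.41) = 3.68 V.
LSB = 3.68 V / 2^14 = 224.61 µV.
V_rms = LSB/√12 = 224.61 µV / √12 = 64.8 µV.

64.8 µV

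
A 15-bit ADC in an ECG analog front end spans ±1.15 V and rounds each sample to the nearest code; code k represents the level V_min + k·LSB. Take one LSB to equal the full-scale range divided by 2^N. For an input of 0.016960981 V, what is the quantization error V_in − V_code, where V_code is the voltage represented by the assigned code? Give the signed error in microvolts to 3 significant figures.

Full-scale range = 1.15 V − (-1.15 V) = 2.3 V. LSB = 2.3 V / 2^15 ≈ 70.19 µV.
Position in LSBs: (0.016960981 − (-1.15)) × 32768/2.3 = 16625.6424; rounding gives k = 16626.
V_code = V_min + k × range/2^15 = -1.15 + 16626 × 2.3/32768 = 0.016986083984 V.
Error = V_in − V_code = 0.016960981 − (0.016986083984) = −25.1 µV.

−25.1 µV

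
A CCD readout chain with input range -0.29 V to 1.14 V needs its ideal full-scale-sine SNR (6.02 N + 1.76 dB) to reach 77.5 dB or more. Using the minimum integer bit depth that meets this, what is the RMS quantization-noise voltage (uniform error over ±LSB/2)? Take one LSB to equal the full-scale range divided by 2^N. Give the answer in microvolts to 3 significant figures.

Full-scale range = 1.14 V − (-0.29 V) = 1.43 V.
Required N = ⌈(77.5 − 1.76)/6.02⌉ = ⌈12.581⌉ = 13.
One LSB is 1.43 V / 8192 = 174.56 µV.
V_rms = LSB/√12 = 50.4 µV.

50.4 µV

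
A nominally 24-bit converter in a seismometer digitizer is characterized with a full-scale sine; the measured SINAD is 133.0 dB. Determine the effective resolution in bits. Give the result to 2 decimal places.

Inverting SNR = 6.02 N + 1.76: N_eff = (133.0 − 1.76)/6.02 = 21.8007.

21.80 bits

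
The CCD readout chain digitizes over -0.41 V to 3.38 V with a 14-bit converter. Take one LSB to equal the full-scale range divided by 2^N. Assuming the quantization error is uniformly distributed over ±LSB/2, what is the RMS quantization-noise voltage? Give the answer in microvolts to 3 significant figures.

66.8 µV

Full-scale range = 3.38 V − (-0.41 V) = 3.79 V.
LSB = 3.79 V ÷ 2^14 = 3.79/16384 V = 231.32 µV.
V_rms = LSB/√12 = 231.32 µV / √12 = 66.8 µV.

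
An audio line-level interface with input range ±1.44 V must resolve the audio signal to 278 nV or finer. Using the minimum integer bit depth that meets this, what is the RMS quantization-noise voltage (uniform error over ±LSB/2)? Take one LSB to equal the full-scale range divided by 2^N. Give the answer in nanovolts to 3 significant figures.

Span: 1.44 V − (-1.44 V) = 2.88 V.
Required number of levels: 2.88/278 nV = 1.0360e7; smallest N with 2^N ≥ that is 24.
One LSB is 2.88 V / 16777216 = 171.66 nV.
V_rms = LSB/√12 = 49.6 nV.

49.6 nV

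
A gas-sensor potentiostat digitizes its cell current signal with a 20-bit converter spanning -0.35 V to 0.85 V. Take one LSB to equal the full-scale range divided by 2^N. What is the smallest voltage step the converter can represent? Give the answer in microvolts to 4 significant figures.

Full-scale range = 0.85 V − (-0.35 V) = 1.2 V.
2^20 = 1048576 levels.
One LSB is 1.2 V / 1048576 = 1.144 µV.

1.144 µV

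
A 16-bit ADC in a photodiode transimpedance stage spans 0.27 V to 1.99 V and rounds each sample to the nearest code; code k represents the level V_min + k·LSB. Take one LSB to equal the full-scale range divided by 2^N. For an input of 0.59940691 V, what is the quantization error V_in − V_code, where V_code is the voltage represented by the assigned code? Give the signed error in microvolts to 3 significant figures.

Full-scale range = 1.99 V − (0.27 V) = 1.72 V. LSB = 1.72 V / 2^16 ≈ 26.25 µV.
(0.59940691 − (0.27)) / LSB = 0.32940691 × 65536/1.72 = 12551.1693. Nearest integer: k = 12551.
V_code = 0.27 + (12551/65536) × 1.72 = 0.59940246582 V.
e = 0.59940691 − (0.59940246582) = +4.44 µV.

+4.44 µV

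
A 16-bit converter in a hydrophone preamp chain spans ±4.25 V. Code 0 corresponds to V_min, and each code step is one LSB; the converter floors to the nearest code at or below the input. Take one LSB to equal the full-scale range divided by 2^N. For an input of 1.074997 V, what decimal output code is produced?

The full-scale span is 4.25 − (-4.25) = 8.5 V. LSB = 8.5 V / 2^16 ≈ 129.7 µV.
code = ⌊(V_in − V_min)/LSB⌋ = ⌊(V_in − V_min) × 2^16 / range⌋
     = ⌊(1.074997 − (-4.25)) × 65536 / 8.5⌋ = ⌊5.324997 × 65536/8.5⌋
     = ⌊41056.353⌋ = 41056.

41056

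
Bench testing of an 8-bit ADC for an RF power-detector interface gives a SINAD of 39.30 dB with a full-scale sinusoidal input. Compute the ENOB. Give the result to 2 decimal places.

ENOB = (39.30 − 1.76)/6.02 = 6.2359 bits.

6.24 bits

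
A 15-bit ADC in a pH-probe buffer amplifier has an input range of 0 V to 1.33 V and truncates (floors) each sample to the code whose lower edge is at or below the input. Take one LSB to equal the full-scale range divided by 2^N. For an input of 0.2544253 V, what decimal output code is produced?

V_FS = 1.33 V. LSB = 1.33 V / 2^15 ≈ 40.59 µV.
code = ⌊(V_in − V_min)/LSB⌋ = ⌊(V_in − V_min) × 2^15 / range⌋
     = ⌊(0.2544253 − (0)) × 32768 / 1.33⌋ = ⌊0.2544253 × 32768/1.33⌋
     = ⌊6268.427⌋ = 6268.

6268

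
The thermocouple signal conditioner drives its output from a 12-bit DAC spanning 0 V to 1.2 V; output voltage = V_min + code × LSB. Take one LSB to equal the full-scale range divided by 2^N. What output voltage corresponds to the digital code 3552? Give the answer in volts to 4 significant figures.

1.041 V

V_FS = 1.2 V. LSB = 1.2 V / 2^12.
V_out = V_min + code × LSB = 0 V + 3552 × 1.2 V / 4096
      = 0 V + 1.04063 V = 1.04063 V.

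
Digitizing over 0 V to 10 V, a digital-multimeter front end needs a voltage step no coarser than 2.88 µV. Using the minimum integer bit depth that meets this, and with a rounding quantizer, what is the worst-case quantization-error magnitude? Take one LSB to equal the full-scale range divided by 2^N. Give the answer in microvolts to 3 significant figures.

1.19 µV

Full-scale range = 10 V.
Levels needed ≥ 10/2.88 µV = 3.472e6. 2^22 = 4194304 suffices, so N_min = 22.
One LSB is 10 V / 4194304 = 2.3842 µV.
|e|_max = LSB/2 = 1.19 µV.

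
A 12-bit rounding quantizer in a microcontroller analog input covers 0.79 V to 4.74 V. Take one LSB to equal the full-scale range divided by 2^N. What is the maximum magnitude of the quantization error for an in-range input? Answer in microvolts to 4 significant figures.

Full-scale range = 4.74 V − (0.79 V) = 3.95 V.
LSB = 3.95 V / 2^12 = 0.964355 mV.
A rounding quantizer has |error| ≤ LSB/2 = 482.2 µV.

482.2 µV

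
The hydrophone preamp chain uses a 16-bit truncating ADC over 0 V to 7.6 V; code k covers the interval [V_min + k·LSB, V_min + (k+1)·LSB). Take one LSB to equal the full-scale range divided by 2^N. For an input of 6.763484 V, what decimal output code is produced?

Span = 7.6 V. LSB = 7.6 V / 2^16 ≈ 116.0 µV.
code = ⌊(V_in − V_min)/LSB⌋ = ⌊(V_in − V_min) × 2^16 / range⌋
     = ⌊(6.763484 − (0)) × 65536 / 7.6⌋ = ⌊6.763484 × 65536/7.6⌋
     = ⌊58322.590⌋ = 58322.

58322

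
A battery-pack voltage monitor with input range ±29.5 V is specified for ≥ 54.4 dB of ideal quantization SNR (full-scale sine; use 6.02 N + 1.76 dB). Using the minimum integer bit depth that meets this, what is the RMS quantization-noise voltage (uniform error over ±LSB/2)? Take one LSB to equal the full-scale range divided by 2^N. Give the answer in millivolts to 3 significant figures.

Span: 29.5 V − (-29.5 V) = 59 V.
Required N = ⌈(54.4 − 1.76)/6.02⌉ = ⌈8.744⌉ = 9.
LSB = 59 V ÷ 2^9 = 59/512 V = 115.23 mV.
σ_q = LSB/√12 = 115.23 mV/3.4641 = 33.3 mV.

33.3 mV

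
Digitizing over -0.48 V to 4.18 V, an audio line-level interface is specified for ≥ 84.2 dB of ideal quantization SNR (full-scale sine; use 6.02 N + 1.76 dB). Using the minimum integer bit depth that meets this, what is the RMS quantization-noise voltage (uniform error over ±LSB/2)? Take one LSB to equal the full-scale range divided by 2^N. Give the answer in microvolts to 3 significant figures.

82.1 µV

Span: 4.18 V − (-0.48 V) = 4.66 V.
N ≥ (84.2 − 1.76)/6.02 = 13.694 → N_min = 14.
LSB = 4.66 V ÷ 2^14 = 4.66/16384 V = 284.42 µV.
V_rms = LSB/√12 = 82.1 µV.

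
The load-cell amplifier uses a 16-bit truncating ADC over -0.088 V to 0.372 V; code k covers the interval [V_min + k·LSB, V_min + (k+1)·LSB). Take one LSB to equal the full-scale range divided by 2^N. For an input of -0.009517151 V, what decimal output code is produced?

11181

The full-scale span is 0.372 − (-0.088) = 0.46 V. LSB = 0.46 V / 2^16 ≈ 7.019 µV.
(V_in − V_min) × 2^16/range = (-0.009517151 − (-0.088)) × 65536/0.46 = 11181.417.
Floor → code = 11181.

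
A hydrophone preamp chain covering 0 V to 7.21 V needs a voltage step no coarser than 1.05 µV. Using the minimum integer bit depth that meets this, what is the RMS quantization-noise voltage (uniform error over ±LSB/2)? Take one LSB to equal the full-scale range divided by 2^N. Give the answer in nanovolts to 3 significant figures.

248 nV

V_FS = 7.21 V.
7.21 V / 1.05 µV = 6.867e6. Since 2^22 = 4194304 and 2^23 = 8388608, N = 23.
Step size = 7.21/8388608 V = 0.85950 µV.
σ_q = LSB/√12 = 0.85950 µV/3.4641 = 248 nV.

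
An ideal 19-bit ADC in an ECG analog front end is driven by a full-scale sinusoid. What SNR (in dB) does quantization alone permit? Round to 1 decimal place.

SNR = 6.02·19 + 1.76 = 116.14 dB.

116.1 dB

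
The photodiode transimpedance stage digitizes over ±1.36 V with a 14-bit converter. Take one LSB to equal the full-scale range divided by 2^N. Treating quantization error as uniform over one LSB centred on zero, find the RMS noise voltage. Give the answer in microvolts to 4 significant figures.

47.92 µV

Range = 1.36 − (-1.36) = 2.72 V.
LSB = 2.72 V / 2^14 = 166.016 µV.
RMS of a uniform error over width LSB is LSB/√12 = 47.92 µV.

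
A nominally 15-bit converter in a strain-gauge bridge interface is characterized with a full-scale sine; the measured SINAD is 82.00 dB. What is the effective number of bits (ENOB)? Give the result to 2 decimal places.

13.33 bits

Inverting SNR = 6.02 N + 1.76: N_eff = (82.00 − 1.76)/6.02 = 13.3289.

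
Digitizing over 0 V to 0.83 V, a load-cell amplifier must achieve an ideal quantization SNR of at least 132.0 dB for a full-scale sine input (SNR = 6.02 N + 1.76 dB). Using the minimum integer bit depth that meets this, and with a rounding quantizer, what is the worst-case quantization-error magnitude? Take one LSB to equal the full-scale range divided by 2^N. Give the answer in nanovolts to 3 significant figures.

98.9 nV

Span = 0.83 V.
Required N = ⌈(132.0 − 1.76)/6.02⌉ = ⌈21.635⌉ = 22.
LSB = 0.83 V / 2^22 = 197.89 nV.
Half an LSB is 98.9 nV.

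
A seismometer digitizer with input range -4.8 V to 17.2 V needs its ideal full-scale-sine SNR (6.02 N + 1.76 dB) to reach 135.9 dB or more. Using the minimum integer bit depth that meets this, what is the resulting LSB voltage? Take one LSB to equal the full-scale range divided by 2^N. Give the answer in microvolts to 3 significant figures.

2.62 µV

Span: 17.2 V − (-4.8 V) = 22 V.
Required N = ⌈(135.9 − 1.76)/6.02⌉ = ⌈22.282⌉ = 23.
Step size = 22/8388608 V = 2.62 µV.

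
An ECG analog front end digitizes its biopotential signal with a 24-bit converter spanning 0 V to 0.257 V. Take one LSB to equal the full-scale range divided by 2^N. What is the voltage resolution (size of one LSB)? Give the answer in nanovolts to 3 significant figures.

15.3 nV

Range is 0.257 V.
2^24 = 16777216 levels.
LSB = 0.257 V / 2^24 = 15.3 nV.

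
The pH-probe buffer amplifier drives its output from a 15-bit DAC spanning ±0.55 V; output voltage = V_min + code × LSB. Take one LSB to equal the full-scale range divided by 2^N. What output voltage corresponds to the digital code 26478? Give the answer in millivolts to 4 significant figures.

Range = 0.55 − (-0.55) = 1.1 V. LSB = 1.1 V / 2^15.
V_out = V_min + code × LSB = -0.55 V + 26478 × 1.1 V / 32768
      = -0.55 + 0.888849 = 0.338849 V.

338.8 mV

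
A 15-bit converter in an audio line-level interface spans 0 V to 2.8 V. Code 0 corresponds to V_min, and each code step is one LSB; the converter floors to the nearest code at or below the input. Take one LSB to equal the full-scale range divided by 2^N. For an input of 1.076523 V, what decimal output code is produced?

Full-scale range = 2.8 V. LSB = 2.8 V / 2^15 ≈ 85.45 µV.
V_in − V_min = 1.076523 − (0) = 1.076523 V.
Divide by LSB: 1.076523 × 32768/2.8 = 12598.3949.
Truncating gives code 12598.

12598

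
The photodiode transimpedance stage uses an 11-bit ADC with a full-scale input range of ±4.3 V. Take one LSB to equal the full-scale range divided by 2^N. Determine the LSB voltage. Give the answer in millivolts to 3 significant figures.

The full-scale span is 4.3 − (-4.3) = 8.6 V.
Number of codes = 2^11 = 2048.
LSB = 8.6 V ÷ 2^11 = 8.6/2048 V = 4.20 mV.

4.20 mV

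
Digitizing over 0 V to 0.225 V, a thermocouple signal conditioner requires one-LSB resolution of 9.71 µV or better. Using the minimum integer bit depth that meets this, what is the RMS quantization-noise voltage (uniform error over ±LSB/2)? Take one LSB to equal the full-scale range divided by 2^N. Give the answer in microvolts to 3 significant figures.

1.98 µV

Span = 0.225 V.
Levels needed ≥ 0.225/9.71 µV = 23170. 2^15 = 32768 suffices, so N_min = 15.
LSB = 0.225 V ÷ 2^15 = 0.225/32768 V = 6.8665 µV.
σ_q = LSB/√12 = 6.8665 µV/3.4641 = 1.98 µV.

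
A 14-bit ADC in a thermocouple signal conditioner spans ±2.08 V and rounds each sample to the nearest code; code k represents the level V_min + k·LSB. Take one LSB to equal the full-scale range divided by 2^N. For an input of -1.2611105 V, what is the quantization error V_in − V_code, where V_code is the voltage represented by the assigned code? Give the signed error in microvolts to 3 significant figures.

Full-scale range = 2.08 V − (-2.08 V) = 4.16 V. LSB = 4.16 V / 2^14 ≈ 253.9 µV.
Position in LSBs: (-1.2611105 − (-2.08)) × 16384/4.16 = 3225.1648; rounding gives k = 3225.
V_code = -2.08 + (3225/16384) × 4.16 = -1.2611523438 V.
Error = V_in − V_code = -1.2611105 − (-1.2611523438) = +41.8 µV.

+41.8 µV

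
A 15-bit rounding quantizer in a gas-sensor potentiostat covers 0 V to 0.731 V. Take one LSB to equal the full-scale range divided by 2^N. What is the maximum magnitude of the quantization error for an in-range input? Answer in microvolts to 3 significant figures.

Span = 0.731 V.
One LSB is 0.731 V / 32768 = 22.308 µV.
A rounding quantizer has |error| ≤ LSB/2 = 11.2 µV.

11.2 µV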